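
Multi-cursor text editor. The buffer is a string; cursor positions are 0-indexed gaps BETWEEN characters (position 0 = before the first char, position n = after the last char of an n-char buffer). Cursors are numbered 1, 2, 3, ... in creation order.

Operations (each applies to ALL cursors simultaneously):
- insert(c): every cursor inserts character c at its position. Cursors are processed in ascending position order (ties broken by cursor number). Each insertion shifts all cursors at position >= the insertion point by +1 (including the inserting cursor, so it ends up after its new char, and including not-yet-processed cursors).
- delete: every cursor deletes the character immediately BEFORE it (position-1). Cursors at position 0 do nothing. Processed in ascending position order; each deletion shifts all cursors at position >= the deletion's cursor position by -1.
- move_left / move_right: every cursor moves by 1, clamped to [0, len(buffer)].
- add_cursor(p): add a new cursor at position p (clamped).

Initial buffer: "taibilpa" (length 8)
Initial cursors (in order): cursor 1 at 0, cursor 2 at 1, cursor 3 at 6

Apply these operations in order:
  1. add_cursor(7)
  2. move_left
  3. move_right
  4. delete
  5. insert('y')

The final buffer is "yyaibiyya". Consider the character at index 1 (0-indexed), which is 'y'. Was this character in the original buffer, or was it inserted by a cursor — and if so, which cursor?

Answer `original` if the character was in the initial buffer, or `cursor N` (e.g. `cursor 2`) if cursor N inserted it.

After op 1 (add_cursor(7)): buffer="taibilpa" (len 8), cursors c1@0 c2@1 c3@6 c4@7, authorship ........
After op 2 (move_left): buffer="taibilpa" (len 8), cursors c1@0 c2@0 c3@5 c4@6, authorship ........
After op 3 (move_right): buffer="taibilpa" (len 8), cursors c1@1 c2@1 c3@6 c4@7, authorship ........
After op 4 (delete): buffer="aibia" (len 5), cursors c1@0 c2@0 c3@4 c4@4, authorship .....
After op 5 (insert('y')): buffer="yyaibiyya" (len 9), cursors c1@2 c2@2 c3@8 c4@8, authorship 12....34.
Authorship (.=original, N=cursor N): 1 2 . . . . 3 4 .
Index 1: author = 2

Answer: cursor 2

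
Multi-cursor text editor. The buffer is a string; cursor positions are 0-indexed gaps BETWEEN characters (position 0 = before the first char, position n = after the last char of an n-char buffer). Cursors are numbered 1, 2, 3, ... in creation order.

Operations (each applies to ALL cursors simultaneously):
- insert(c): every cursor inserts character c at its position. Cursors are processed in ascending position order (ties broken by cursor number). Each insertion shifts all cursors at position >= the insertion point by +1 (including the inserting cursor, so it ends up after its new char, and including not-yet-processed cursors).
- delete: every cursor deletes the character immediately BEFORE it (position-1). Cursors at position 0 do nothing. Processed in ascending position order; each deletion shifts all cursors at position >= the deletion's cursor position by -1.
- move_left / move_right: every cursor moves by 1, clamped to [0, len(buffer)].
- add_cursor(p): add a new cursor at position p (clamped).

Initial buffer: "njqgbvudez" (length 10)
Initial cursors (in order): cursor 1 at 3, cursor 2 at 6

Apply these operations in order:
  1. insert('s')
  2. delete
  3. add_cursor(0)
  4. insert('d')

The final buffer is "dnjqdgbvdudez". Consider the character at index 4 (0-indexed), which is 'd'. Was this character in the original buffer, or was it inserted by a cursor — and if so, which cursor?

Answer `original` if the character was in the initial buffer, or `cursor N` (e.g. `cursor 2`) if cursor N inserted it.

Answer: cursor 1

Derivation:
After op 1 (insert('s')): buffer="njqsgbvsudez" (len 12), cursors c1@4 c2@8, authorship ...1...2....
After op 2 (delete): buffer="njqgbvudez" (len 10), cursors c1@3 c2@6, authorship ..........
After op 3 (add_cursor(0)): buffer="njqgbvudez" (len 10), cursors c3@0 c1@3 c2@6, authorship ..........
After op 4 (insert('d')): buffer="dnjqdgbvdudez" (len 13), cursors c3@1 c1@5 c2@9, authorship 3...1...2....
Authorship (.=original, N=cursor N): 3 . . . 1 . . . 2 . . . .
Index 4: author = 1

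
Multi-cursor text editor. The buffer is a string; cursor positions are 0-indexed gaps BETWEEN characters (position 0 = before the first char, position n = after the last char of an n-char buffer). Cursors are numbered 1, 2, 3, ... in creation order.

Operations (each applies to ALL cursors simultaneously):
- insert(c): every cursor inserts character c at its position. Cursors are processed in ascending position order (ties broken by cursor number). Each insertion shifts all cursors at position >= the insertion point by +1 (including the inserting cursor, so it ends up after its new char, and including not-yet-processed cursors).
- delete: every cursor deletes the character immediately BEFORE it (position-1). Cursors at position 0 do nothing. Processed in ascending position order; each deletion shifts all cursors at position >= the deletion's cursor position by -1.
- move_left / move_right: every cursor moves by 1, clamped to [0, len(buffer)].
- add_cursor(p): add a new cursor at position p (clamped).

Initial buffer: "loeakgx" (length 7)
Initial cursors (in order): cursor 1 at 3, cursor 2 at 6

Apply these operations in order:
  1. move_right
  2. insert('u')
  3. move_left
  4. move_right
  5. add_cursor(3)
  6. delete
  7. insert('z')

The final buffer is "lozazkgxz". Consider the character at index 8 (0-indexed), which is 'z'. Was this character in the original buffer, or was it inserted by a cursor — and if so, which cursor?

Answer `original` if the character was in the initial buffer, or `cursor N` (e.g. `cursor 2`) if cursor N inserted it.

Answer: cursor 2

Derivation:
After op 1 (move_right): buffer="loeakgx" (len 7), cursors c1@4 c2@7, authorship .......
After op 2 (insert('u')): buffer="loeaukgxu" (len 9), cursors c1@5 c2@9, authorship ....1...2
After op 3 (move_left): buffer="loeaukgxu" (len 9), cursors c1@4 c2@8, authorship ....1...2
After op 4 (move_right): buffer="loeaukgxu" (len 9), cursors c1@5 c2@9, authorship ....1...2
After op 5 (add_cursor(3)): buffer="loeaukgxu" (len 9), cursors c3@3 c1@5 c2@9, authorship ....1...2
After op 6 (delete): buffer="loakgx" (len 6), cursors c3@2 c1@3 c2@6, authorship ......
After op 7 (insert('z')): buffer="lozazkgxz" (len 9), cursors c3@3 c1@5 c2@9, authorship ..3.1...2
Authorship (.=original, N=cursor N): . . 3 . 1 . . . 2
Index 8: author = 2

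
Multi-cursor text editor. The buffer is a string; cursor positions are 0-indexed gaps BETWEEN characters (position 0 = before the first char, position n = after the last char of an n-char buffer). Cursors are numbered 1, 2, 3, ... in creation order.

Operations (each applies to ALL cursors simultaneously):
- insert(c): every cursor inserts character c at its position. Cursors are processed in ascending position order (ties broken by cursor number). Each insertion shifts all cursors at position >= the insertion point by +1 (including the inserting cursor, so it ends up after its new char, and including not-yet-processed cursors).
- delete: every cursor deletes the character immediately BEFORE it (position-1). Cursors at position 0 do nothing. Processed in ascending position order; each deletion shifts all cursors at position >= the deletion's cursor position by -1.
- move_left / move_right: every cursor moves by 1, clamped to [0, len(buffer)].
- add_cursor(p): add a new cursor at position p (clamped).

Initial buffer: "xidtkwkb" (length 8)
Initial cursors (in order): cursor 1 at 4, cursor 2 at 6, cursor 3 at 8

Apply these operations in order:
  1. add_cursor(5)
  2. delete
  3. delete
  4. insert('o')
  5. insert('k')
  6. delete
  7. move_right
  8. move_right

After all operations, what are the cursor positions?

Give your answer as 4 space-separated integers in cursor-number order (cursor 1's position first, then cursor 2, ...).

After op 1 (add_cursor(5)): buffer="xidtkwkb" (len 8), cursors c1@4 c4@5 c2@6 c3@8, authorship ........
After op 2 (delete): buffer="xidk" (len 4), cursors c1@3 c2@3 c4@3 c3@4, authorship ....
After op 3 (delete): buffer="" (len 0), cursors c1@0 c2@0 c3@0 c4@0, authorship 
After op 4 (insert('o')): buffer="oooo" (len 4), cursors c1@4 c2@4 c3@4 c4@4, authorship 1234
After op 5 (insert('k')): buffer="ooookkkk" (len 8), cursors c1@8 c2@8 c3@8 c4@8, authorship 12341234
After op 6 (delete): buffer="oooo" (len 4), cursors c1@4 c2@4 c3@4 c4@4, authorship 1234
After op 7 (move_right): buffer="oooo" (len 4), cursors c1@4 c2@4 c3@4 c4@4, authorship 1234
After op 8 (move_right): buffer="oooo" (len 4), cursors c1@4 c2@4 c3@4 c4@4, authorship 1234

Answer: 4 4 4 4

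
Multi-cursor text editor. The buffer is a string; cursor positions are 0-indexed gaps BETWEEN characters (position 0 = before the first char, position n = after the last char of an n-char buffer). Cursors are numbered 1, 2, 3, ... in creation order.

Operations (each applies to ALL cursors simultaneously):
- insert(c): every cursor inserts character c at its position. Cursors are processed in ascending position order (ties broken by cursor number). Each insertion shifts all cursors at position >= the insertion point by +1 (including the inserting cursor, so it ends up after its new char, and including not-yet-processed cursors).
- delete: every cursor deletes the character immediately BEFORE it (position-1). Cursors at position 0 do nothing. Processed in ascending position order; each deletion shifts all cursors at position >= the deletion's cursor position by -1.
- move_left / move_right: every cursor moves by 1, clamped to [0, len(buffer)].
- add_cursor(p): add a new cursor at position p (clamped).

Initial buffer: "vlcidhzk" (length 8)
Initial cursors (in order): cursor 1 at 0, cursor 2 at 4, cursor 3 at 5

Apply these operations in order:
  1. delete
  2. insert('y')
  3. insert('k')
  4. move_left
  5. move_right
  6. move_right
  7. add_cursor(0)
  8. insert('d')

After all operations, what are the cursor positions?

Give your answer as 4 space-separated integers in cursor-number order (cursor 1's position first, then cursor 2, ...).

Answer: 5 14 14 1

Derivation:
After op 1 (delete): buffer="vlchzk" (len 6), cursors c1@0 c2@3 c3@3, authorship ......
After op 2 (insert('y')): buffer="yvlcyyhzk" (len 9), cursors c1@1 c2@6 c3@6, authorship 1...23...
After op 3 (insert('k')): buffer="ykvlcyykkhzk" (len 12), cursors c1@2 c2@9 c3@9, authorship 11...2323...
After op 4 (move_left): buffer="ykvlcyykkhzk" (len 12), cursors c1@1 c2@8 c3@8, authorship 11...2323...
After op 5 (move_right): buffer="ykvlcyykkhzk" (len 12), cursors c1@2 c2@9 c3@9, authorship 11...2323...
After op 6 (move_right): buffer="ykvlcyykkhzk" (len 12), cursors c1@3 c2@10 c3@10, authorship 11...2323...
After op 7 (add_cursor(0)): buffer="ykvlcyykkhzk" (len 12), cursors c4@0 c1@3 c2@10 c3@10, authorship 11...2323...
After op 8 (insert('d')): buffer="dykvdlcyykkhddzk" (len 16), cursors c4@1 c1@5 c2@14 c3@14, authorship 411.1..2323.23..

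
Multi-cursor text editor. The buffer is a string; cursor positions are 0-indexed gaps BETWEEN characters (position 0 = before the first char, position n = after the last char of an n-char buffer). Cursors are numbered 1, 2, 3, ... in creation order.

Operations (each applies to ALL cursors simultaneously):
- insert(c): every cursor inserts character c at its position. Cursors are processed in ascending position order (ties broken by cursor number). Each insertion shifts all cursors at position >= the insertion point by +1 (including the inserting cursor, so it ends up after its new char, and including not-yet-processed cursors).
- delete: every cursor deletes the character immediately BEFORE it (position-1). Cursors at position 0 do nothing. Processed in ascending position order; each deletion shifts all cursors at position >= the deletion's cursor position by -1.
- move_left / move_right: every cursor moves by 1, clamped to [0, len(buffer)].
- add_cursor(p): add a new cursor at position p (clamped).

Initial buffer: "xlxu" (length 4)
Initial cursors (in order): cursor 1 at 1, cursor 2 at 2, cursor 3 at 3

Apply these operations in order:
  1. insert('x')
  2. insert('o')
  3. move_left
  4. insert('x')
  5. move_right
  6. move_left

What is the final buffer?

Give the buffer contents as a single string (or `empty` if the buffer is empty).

After op 1 (insert('x')): buffer="xxlxxxu" (len 7), cursors c1@2 c2@4 c3@6, authorship .1.2.3.
After op 2 (insert('o')): buffer="xxolxoxxou" (len 10), cursors c1@3 c2@6 c3@9, authorship .11.22.33.
After op 3 (move_left): buffer="xxolxoxxou" (len 10), cursors c1@2 c2@5 c3@8, authorship .11.22.33.
After op 4 (insert('x')): buffer="xxxolxxoxxxou" (len 13), cursors c1@3 c2@7 c3@11, authorship .111.222.333.
After op 5 (move_right): buffer="xxxolxxoxxxou" (len 13), cursors c1@4 c2@8 c3@12, authorship .111.222.333.
After op 6 (move_left): buffer="xxxolxxoxxxou" (len 13), cursors c1@3 c2@7 c3@11, authorship .111.222.333.

Answer: xxxolxxoxxxou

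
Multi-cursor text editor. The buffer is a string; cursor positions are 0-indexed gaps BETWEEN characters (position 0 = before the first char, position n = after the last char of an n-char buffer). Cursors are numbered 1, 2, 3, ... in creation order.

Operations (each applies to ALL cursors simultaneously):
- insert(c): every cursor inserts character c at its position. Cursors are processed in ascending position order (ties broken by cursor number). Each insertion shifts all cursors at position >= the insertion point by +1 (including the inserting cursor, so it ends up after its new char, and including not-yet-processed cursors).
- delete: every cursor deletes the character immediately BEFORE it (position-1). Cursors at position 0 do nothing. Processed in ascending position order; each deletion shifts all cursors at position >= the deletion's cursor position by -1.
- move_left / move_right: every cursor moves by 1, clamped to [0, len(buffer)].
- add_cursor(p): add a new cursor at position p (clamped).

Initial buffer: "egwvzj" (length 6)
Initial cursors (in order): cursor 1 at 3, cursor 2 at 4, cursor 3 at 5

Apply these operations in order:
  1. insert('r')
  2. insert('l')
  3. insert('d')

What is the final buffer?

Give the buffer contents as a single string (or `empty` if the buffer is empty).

Answer: egwrldvrldzrldj

Derivation:
After op 1 (insert('r')): buffer="egwrvrzrj" (len 9), cursors c1@4 c2@6 c3@8, authorship ...1.2.3.
After op 2 (insert('l')): buffer="egwrlvrlzrlj" (len 12), cursors c1@5 c2@8 c3@11, authorship ...11.22.33.
After op 3 (insert('d')): buffer="egwrldvrldzrldj" (len 15), cursors c1@6 c2@10 c3@14, authorship ...111.222.333.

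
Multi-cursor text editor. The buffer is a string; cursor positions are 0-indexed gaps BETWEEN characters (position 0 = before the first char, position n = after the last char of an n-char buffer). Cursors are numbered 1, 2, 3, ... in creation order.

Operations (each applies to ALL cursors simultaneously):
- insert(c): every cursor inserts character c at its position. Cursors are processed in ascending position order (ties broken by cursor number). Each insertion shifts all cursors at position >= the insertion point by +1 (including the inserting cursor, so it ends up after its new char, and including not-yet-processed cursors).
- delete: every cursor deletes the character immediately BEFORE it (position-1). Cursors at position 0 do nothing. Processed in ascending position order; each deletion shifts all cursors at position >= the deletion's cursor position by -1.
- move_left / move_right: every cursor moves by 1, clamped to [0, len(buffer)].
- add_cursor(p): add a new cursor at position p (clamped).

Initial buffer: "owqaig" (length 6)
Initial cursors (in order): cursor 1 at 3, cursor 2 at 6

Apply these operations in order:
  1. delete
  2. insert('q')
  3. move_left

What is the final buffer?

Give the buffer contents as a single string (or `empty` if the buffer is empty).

After op 1 (delete): buffer="owai" (len 4), cursors c1@2 c2@4, authorship ....
After op 2 (insert('q')): buffer="owqaiq" (len 6), cursors c1@3 c2@6, authorship ..1..2
After op 3 (move_left): buffer="owqaiq" (len 6), cursors c1@2 c2@5, authorship ..1..2

Answer: owqaiq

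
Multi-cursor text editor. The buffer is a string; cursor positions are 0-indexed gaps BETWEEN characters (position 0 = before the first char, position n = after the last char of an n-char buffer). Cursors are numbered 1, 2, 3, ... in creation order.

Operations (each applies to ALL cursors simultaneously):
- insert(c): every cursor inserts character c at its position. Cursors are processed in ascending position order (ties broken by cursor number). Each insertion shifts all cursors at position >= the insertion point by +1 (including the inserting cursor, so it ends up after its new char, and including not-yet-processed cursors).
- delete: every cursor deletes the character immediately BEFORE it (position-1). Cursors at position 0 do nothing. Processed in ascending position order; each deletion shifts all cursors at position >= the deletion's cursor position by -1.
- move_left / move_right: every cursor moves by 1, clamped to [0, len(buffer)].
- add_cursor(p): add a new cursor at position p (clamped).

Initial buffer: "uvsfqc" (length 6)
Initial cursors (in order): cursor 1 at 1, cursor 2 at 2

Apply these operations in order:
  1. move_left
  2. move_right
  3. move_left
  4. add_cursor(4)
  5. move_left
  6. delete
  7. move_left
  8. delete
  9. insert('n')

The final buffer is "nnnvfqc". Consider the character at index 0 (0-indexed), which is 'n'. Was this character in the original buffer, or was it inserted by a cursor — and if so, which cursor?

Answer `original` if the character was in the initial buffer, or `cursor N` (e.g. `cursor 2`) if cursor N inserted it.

Answer: cursor 1

Derivation:
After op 1 (move_left): buffer="uvsfqc" (len 6), cursors c1@0 c2@1, authorship ......
After op 2 (move_right): buffer="uvsfqc" (len 6), cursors c1@1 c2@2, authorship ......
After op 3 (move_left): buffer="uvsfqc" (len 6), cursors c1@0 c2@1, authorship ......
After op 4 (add_cursor(4)): buffer="uvsfqc" (len 6), cursors c1@0 c2@1 c3@4, authorship ......
After op 5 (move_left): buffer="uvsfqc" (len 6), cursors c1@0 c2@0 c3@3, authorship ......
After op 6 (delete): buffer="uvfqc" (len 5), cursors c1@0 c2@0 c3@2, authorship .....
After op 7 (move_left): buffer="uvfqc" (len 5), cursors c1@0 c2@0 c3@1, authorship .....
After op 8 (delete): buffer="vfqc" (len 4), cursors c1@0 c2@0 c3@0, authorship ....
After op 9 (insert('n')): buffer="nnnvfqc" (len 7), cursors c1@3 c2@3 c3@3, authorship 123....
Authorship (.=original, N=cursor N): 1 2 3 . . . .
Index 0: author = 1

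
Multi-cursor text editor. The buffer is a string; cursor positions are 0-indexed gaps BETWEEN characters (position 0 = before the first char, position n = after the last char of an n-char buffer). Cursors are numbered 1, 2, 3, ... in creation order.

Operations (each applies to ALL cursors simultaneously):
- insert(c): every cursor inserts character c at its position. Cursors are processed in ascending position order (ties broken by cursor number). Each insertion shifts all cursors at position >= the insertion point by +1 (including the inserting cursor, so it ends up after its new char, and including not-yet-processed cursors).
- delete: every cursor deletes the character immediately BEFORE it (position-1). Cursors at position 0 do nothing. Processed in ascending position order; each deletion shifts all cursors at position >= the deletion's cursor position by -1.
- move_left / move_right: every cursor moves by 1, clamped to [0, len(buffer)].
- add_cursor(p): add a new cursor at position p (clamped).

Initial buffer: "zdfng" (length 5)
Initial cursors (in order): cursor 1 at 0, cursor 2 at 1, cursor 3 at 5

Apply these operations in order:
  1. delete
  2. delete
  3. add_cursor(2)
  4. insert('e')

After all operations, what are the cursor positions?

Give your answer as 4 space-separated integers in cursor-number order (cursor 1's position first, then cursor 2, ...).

Answer: 2 2 6 6

Derivation:
After op 1 (delete): buffer="dfn" (len 3), cursors c1@0 c2@0 c3@3, authorship ...
After op 2 (delete): buffer="df" (len 2), cursors c1@0 c2@0 c3@2, authorship ..
After op 3 (add_cursor(2)): buffer="df" (len 2), cursors c1@0 c2@0 c3@2 c4@2, authorship ..
After op 4 (insert('e')): buffer="eedfee" (len 6), cursors c1@2 c2@2 c3@6 c4@6, authorship 12..34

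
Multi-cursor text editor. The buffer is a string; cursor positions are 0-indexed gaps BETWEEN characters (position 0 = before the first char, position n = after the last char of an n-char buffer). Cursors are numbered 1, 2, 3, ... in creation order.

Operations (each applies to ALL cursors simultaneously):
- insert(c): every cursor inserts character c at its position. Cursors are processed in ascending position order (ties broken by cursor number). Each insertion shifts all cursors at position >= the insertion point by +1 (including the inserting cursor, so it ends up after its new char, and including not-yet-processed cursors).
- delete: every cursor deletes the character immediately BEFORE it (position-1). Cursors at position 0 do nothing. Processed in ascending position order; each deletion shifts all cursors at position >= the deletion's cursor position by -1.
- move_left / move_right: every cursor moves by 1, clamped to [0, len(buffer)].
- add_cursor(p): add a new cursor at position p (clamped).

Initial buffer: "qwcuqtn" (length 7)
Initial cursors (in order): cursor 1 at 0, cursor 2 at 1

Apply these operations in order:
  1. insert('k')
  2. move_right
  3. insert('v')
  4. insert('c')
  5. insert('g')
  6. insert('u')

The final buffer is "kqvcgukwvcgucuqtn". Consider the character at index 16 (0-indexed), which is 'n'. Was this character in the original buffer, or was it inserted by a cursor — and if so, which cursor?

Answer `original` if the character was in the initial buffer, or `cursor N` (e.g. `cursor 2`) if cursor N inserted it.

After op 1 (insert('k')): buffer="kqkwcuqtn" (len 9), cursors c1@1 c2@3, authorship 1.2......
After op 2 (move_right): buffer="kqkwcuqtn" (len 9), cursors c1@2 c2@4, authorship 1.2......
After op 3 (insert('v')): buffer="kqvkwvcuqtn" (len 11), cursors c1@3 c2@6, authorship 1.12.2.....
After op 4 (insert('c')): buffer="kqvckwvccuqtn" (len 13), cursors c1@4 c2@8, authorship 1.112.22.....
After op 5 (insert('g')): buffer="kqvcgkwvcgcuqtn" (len 15), cursors c1@5 c2@10, authorship 1.1112.222.....
After op 6 (insert('u')): buffer="kqvcgukwvcgucuqtn" (len 17), cursors c1@6 c2@12, authorship 1.11112.2222.....
Authorship (.=original, N=cursor N): 1 . 1 1 1 1 2 . 2 2 2 2 . . . . .
Index 16: author = original

Answer: original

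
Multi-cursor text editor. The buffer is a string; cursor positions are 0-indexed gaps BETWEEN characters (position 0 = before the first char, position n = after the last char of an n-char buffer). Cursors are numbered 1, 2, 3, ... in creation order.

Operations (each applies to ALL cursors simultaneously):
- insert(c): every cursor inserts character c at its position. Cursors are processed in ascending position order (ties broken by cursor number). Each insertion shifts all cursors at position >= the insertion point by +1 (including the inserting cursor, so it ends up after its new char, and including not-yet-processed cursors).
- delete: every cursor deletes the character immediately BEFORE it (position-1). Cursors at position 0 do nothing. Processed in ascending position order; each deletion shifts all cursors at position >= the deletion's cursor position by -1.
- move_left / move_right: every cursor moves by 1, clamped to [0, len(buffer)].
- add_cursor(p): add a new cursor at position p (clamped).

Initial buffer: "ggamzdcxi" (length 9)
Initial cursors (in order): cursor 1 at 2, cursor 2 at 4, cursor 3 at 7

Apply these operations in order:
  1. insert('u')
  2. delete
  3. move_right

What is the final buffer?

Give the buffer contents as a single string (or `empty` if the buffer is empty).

Answer: ggamzdcxi

Derivation:
After op 1 (insert('u')): buffer="gguamuzdcuxi" (len 12), cursors c1@3 c2@6 c3@10, authorship ..1..2...3..
After op 2 (delete): buffer="ggamzdcxi" (len 9), cursors c1@2 c2@4 c3@7, authorship .........
After op 3 (move_right): buffer="ggamzdcxi" (len 9), cursors c1@3 c2@5 c3@8, authorship .........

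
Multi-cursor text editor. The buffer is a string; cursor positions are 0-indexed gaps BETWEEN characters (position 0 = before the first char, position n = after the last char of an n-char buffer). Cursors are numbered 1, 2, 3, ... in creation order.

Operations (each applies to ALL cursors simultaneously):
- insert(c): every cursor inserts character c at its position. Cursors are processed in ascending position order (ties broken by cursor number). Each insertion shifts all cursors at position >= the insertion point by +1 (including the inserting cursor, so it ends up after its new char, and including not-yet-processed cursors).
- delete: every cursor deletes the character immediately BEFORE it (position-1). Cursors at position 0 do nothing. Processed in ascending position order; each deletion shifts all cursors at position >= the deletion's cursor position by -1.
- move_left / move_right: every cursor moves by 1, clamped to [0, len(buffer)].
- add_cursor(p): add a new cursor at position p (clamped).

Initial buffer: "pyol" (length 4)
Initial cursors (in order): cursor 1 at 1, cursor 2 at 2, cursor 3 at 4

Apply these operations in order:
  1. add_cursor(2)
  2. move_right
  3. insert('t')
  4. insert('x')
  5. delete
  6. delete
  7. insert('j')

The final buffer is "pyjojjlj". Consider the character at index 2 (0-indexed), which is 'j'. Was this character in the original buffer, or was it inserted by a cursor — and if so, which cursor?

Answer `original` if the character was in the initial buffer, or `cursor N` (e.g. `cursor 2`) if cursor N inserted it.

Answer: cursor 1

Derivation:
After op 1 (add_cursor(2)): buffer="pyol" (len 4), cursors c1@1 c2@2 c4@2 c3@4, authorship ....
After op 2 (move_right): buffer="pyol" (len 4), cursors c1@2 c2@3 c4@3 c3@4, authorship ....
After op 3 (insert('t')): buffer="pytottlt" (len 8), cursors c1@3 c2@6 c4@6 c3@8, authorship ..1.24.3
After op 4 (insert('x')): buffer="pytxottxxltx" (len 12), cursors c1@4 c2@9 c4@9 c3@12, authorship ..11.2424.33
After op 5 (delete): buffer="pytottlt" (len 8), cursors c1@3 c2@6 c4@6 c3@8, authorship ..1.24.3
After op 6 (delete): buffer="pyol" (len 4), cursors c1@2 c2@3 c4@3 c3@4, authorship ....
After op 7 (insert('j')): buffer="pyjojjlj" (len 8), cursors c1@3 c2@6 c4@6 c3@8, authorship ..1.24.3
Authorship (.=original, N=cursor N): . . 1 . 2 4 . 3
Index 2: author = 1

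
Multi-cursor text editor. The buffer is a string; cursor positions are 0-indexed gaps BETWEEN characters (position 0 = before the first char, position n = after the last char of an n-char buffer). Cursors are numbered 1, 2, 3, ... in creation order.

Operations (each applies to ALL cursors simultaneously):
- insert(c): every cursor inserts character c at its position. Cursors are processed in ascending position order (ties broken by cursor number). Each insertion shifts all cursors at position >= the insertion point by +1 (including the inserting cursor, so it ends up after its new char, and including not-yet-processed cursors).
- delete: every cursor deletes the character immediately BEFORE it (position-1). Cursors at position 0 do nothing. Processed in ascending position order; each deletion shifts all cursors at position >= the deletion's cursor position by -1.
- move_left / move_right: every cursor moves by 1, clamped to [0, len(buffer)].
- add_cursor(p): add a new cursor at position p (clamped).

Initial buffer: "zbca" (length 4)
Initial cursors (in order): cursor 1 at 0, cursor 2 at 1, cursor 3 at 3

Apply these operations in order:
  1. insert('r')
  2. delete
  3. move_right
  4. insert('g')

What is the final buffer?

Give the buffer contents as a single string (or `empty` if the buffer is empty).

After op 1 (insert('r')): buffer="rzrbcra" (len 7), cursors c1@1 c2@3 c3@6, authorship 1.2..3.
After op 2 (delete): buffer="zbca" (len 4), cursors c1@0 c2@1 c3@3, authorship ....
After op 3 (move_right): buffer="zbca" (len 4), cursors c1@1 c2@2 c3@4, authorship ....
After op 4 (insert('g')): buffer="zgbgcag" (len 7), cursors c1@2 c2@4 c3@7, authorship .1.2..3

Answer: zgbgcag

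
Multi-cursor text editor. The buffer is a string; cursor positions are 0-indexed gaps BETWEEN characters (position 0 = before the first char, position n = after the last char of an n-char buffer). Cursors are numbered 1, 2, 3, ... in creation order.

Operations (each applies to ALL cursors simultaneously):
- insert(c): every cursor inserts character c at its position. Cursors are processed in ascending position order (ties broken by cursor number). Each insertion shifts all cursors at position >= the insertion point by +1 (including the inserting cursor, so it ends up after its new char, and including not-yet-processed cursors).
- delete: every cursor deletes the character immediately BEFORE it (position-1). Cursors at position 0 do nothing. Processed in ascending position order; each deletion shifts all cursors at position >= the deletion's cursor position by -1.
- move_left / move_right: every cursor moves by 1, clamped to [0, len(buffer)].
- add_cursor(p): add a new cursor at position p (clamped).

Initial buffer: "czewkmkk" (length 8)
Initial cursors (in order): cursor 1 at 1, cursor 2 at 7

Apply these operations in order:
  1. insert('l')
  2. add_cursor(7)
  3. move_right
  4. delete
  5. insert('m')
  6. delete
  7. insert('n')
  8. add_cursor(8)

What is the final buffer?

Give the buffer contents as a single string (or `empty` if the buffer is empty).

Answer: clnewkmnln

Derivation:
After op 1 (insert('l')): buffer="clzewkmklk" (len 10), cursors c1@2 c2@9, authorship .1......2.
After op 2 (add_cursor(7)): buffer="clzewkmklk" (len 10), cursors c1@2 c3@7 c2@9, authorship .1......2.
After op 3 (move_right): buffer="clzewkmklk" (len 10), cursors c1@3 c3@8 c2@10, authorship .1......2.
After op 4 (delete): buffer="clewkml" (len 7), cursors c1@2 c3@6 c2@7, authorship .1....2
After op 5 (insert('m')): buffer="clmewkmmlm" (len 10), cursors c1@3 c3@8 c2@10, authorship .11....322
After op 6 (delete): buffer="clewkml" (len 7), cursors c1@2 c3@6 c2@7, authorship .1....2
After op 7 (insert('n')): buffer="clnewkmnln" (len 10), cursors c1@3 c3@8 c2@10, authorship .11....322
After op 8 (add_cursor(8)): buffer="clnewkmnln" (len 10), cursors c1@3 c3@8 c4@8 c2@10, authorship .11....322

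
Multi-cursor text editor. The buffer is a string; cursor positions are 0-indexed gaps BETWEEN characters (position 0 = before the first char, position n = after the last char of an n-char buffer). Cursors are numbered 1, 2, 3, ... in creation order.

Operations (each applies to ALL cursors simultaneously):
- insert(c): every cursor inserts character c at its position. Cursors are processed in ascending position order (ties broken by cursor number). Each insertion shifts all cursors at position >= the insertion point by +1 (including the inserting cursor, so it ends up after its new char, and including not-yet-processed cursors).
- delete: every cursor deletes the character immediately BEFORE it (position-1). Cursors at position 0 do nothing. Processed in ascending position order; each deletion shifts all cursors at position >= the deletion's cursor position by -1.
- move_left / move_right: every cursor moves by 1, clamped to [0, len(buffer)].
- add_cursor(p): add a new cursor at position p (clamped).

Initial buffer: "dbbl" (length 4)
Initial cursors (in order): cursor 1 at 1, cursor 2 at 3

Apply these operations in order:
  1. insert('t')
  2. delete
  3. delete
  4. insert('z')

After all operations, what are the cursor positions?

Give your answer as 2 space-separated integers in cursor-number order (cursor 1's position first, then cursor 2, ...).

After op 1 (insert('t')): buffer="dtbbtl" (len 6), cursors c1@2 c2@5, authorship .1..2.
After op 2 (delete): buffer="dbbl" (len 4), cursors c1@1 c2@3, authorship ....
After op 3 (delete): buffer="bl" (len 2), cursors c1@0 c2@1, authorship ..
After op 4 (insert('z')): buffer="zbzl" (len 4), cursors c1@1 c2@3, authorship 1.2.

Answer: 1 3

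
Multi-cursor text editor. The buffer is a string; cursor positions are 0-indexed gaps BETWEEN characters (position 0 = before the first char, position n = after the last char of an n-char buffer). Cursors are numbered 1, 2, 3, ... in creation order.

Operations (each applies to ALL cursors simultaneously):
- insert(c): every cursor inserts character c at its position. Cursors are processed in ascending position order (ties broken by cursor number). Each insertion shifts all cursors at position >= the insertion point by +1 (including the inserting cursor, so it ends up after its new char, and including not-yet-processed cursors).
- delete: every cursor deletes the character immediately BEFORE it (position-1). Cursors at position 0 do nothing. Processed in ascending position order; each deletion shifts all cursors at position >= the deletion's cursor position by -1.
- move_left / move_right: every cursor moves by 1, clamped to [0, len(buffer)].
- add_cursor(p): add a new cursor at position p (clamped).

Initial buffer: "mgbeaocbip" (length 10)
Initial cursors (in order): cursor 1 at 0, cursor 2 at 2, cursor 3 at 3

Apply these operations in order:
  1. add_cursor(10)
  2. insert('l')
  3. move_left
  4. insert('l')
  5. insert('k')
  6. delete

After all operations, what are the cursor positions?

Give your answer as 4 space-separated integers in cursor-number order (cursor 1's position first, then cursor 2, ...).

Answer: 1 5 8 17

Derivation:
After op 1 (add_cursor(10)): buffer="mgbeaocbip" (len 10), cursors c1@0 c2@2 c3@3 c4@10, authorship ..........
After op 2 (insert('l')): buffer="lmglbleaocbipl" (len 14), cursors c1@1 c2@4 c3@6 c4@14, authorship 1..2.3.......4
After op 3 (move_left): buffer="lmglbleaocbipl" (len 14), cursors c1@0 c2@3 c3@5 c4@13, authorship 1..2.3.......4
After op 4 (insert('l')): buffer="llmgllblleaocbipll" (len 18), cursors c1@1 c2@5 c3@8 c4@17, authorship 11..22.33.......44
After op 5 (insert('k')): buffer="lklmglklblkleaocbiplkl" (len 22), cursors c1@2 c2@7 c3@11 c4@21, authorship 111..222.333.......444
After op 6 (delete): buffer="llmgllblleaocbipll" (len 18), cursors c1@1 c2@5 c3@8 c4@17, authorship 11..22.33.......44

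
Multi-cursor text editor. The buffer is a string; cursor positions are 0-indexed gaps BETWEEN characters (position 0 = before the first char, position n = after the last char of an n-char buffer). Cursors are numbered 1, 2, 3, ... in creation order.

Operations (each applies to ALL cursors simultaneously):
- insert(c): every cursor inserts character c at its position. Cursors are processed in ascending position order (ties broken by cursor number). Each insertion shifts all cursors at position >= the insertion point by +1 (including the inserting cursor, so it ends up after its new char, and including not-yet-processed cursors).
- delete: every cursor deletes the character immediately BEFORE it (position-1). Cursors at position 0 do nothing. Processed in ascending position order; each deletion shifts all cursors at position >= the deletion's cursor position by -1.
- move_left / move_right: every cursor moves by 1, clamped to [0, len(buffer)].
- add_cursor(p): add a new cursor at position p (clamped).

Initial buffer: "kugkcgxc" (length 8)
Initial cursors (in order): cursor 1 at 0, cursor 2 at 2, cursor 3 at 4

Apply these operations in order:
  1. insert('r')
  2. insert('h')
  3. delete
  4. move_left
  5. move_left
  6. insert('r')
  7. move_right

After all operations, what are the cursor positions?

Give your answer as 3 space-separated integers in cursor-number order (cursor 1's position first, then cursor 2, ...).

Answer: 2 5 9

Derivation:
After op 1 (insert('r')): buffer="rkurgkrcgxc" (len 11), cursors c1@1 c2@4 c3@7, authorship 1..2..3....
After op 2 (insert('h')): buffer="rhkurhgkrhcgxc" (len 14), cursors c1@2 c2@6 c3@10, authorship 11..22..33....
After op 3 (delete): buffer="rkurgkrcgxc" (len 11), cursors c1@1 c2@4 c3@7, authorship 1..2..3....
After op 4 (move_left): buffer="rkurgkrcgxc" (len 11), cursors c1@0 c2@3 c3@6, authorship 1..2..3....
After op 5 (move_left): buffer="rkurgkrcgxc" (len 11), cursors c1@0 c2@2 c3@5, authorship 1..2..3....
After op 6 (insert('r')): buffer="rrkrurgrkrcgxc" (len 14), cursors c1@1 c2@4 c3@8, authorship 11.2.2.3.3....
After op 7 (move_right): buffer="rrkrurgrkrcgxc" (len 14), cursors c1@2 c2@5 c3@9, authorship 11.2.2.3.3....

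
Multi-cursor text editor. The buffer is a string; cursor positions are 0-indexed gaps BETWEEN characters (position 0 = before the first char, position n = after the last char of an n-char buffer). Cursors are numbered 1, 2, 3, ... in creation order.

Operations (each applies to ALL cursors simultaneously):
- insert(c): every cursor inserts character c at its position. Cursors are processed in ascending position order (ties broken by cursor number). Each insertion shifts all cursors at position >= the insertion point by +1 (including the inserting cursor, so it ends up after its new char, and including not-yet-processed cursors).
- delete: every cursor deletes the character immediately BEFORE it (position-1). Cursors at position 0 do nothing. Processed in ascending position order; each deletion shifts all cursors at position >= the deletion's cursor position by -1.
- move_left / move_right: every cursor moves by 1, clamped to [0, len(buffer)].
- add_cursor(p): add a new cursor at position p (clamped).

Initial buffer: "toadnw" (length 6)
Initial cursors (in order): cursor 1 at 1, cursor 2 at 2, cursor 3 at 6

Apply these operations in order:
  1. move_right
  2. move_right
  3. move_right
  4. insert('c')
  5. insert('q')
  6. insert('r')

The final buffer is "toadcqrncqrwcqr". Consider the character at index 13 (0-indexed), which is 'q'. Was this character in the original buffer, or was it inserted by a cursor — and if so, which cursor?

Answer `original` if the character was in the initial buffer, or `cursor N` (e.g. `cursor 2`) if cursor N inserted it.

Answer: cursor 3

Derivation:
After op 1 (move_right): buffer="toadnw" (len 6), cursors c1@2 c2@3 c3@6, authorship ......
After op 2 (move_right): buffer="toadnw" (len 6), cursors c1@3 c2@4 c3@6, authorship ......
After op 3 (move_right): buffer="toadnw" (len 6), cursors c1@4 c2@5 c3@6, authorship ......
After op 4 (insert('c')): buffer="toadcncwc" (len 9), cursors c1@5 c2@7 c3@9, authorship ....1.2.3
After op 5 (insert('q')): buffer="toadcqncqwcq" (len 12), cursors c1@6 c2@9 c3@12, authorship ....11.22.33
After op 6 (insert('r')): buffer="toadcqrncqrwcqr" (len 15), cursors c1@7 c2@11 c3@15, authorship ....111.222.333
Authorship (.=original, N=cursor N): . . . . 1 1 1 . 2 2 2 . 3 3 3
Index 13: author = 3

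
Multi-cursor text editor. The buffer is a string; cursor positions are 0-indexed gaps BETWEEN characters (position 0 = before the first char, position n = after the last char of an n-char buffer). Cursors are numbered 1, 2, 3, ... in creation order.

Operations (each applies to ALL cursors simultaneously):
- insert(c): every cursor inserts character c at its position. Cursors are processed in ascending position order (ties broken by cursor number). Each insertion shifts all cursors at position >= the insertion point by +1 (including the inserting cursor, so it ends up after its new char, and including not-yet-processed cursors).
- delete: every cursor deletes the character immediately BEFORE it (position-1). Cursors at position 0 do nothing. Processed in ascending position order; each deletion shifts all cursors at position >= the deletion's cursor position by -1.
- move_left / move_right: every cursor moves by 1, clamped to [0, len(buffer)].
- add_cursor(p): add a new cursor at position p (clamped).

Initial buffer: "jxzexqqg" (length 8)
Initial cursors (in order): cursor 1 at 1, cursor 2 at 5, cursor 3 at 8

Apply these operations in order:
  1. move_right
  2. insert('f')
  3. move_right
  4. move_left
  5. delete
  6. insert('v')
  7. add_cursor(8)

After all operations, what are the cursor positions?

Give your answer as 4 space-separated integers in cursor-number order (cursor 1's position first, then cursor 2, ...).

Answer: 3 8 10 8

Derivation:
After op 1 (move_right): buffer="jxzexqqg" (len 8), cursors c1@2 c2@6 c3@8, authorship ........
After op 2 (insert('f')): buffer="jxfzexqfqgf" (len 11), cursors c1@3 c2@8 c3@11, authorship ..1....2..3
After op 3 (move_right): buffer="jxfzexqfqgf" (len 11), cursors c1@4 c2@9 c3@11, authorship ..1....2..3
After op 4 (move_left): buffer="jxfzexqfqgf" (len 11), cursors c1@3 c2@8 c3@10, authorship ..1....2..3
After op 5 (delete): buffer="jxzexqqf" (len 8), cursors c1@2 c2@6 c3@7, authorship .......3
After op 6 (insert('v')): buffer="jxvzexqvqvf" (len 11), cursors c1@3 c2@8 c3@10, authorship ..1....2.33
After op 7 (add_cursor(8)): buffer="jxvzexqvqvf" (len 11), cursors c1@3 c2@8 c4@8 c3@10, authorship ..1....2.33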